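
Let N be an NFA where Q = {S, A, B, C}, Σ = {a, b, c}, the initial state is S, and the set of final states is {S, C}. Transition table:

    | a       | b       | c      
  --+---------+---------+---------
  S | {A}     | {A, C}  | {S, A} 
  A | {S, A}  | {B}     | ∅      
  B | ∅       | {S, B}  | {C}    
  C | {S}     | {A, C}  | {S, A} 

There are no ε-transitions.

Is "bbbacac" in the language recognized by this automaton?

Start in {S}.
Read 'b': {S} → {A, C}.
Read 'b': {A, C} → {A, B, C}.
Read 'b': {A, B, C} → {S, A, B, C}.
Read 'a': {S, A, B, C} → {S, A}.
Read 'c': {S, A} → {S, A}.
Read 'a': {S, A} → {S, A}.
Read 'c': {S, A} → {S, A}.
The final set {S, A} contains the accepting state S.

Yes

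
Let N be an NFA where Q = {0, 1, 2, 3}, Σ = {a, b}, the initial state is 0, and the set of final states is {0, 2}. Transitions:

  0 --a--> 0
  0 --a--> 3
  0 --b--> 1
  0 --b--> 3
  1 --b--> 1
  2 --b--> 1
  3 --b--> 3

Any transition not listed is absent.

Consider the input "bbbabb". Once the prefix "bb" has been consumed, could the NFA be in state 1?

Yes

Start in {0}.
Read 'b': 0→{1, 3}; now {1, 3}.
Read 'b': 1→{1}, 3→{3}; now {1, 3}.
State 1 is in {1, 3}.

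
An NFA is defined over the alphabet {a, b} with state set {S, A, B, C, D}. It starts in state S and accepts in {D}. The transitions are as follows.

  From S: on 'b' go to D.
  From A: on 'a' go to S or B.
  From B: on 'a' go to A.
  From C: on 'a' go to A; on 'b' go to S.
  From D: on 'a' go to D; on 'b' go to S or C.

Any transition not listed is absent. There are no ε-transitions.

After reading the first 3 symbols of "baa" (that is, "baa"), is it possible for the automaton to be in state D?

Yes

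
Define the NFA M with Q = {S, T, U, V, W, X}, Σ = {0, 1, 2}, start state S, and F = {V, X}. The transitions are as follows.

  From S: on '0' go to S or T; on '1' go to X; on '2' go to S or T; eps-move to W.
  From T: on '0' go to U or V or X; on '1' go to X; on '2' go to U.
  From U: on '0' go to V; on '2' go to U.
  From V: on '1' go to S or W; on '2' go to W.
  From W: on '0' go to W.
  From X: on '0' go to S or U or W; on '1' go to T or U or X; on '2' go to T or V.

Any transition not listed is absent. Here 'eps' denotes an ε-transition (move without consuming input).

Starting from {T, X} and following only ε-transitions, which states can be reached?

{T, X}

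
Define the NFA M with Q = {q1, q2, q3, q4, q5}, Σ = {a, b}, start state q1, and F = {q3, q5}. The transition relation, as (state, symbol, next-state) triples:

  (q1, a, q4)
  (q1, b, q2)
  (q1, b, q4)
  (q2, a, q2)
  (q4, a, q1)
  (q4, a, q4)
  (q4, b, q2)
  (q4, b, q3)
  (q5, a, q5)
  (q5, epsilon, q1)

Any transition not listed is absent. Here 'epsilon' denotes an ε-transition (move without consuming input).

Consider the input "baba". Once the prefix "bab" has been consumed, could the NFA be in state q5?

Start in {q1}.
Read 'b': q1→{q2, q4}; now {q2, q4}.
Read 'a': q2→{q2}, q4→{q1, q4}; now {q1, q2, q4}.
Read 'b': q1→{q2, q4}, q2→∅, q4→{q2, q3}; now {q2, q3, q4}.
State q5 is not in {q2, q3, q4}.

No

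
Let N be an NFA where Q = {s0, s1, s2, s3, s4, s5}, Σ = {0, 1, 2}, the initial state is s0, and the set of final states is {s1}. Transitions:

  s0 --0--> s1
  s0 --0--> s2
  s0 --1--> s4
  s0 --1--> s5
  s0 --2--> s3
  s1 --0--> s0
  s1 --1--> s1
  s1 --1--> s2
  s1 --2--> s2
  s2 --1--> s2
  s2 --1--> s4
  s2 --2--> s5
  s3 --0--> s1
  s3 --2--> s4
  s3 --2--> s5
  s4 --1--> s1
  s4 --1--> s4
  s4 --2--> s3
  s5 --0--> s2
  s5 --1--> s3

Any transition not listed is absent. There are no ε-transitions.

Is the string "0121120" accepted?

Yes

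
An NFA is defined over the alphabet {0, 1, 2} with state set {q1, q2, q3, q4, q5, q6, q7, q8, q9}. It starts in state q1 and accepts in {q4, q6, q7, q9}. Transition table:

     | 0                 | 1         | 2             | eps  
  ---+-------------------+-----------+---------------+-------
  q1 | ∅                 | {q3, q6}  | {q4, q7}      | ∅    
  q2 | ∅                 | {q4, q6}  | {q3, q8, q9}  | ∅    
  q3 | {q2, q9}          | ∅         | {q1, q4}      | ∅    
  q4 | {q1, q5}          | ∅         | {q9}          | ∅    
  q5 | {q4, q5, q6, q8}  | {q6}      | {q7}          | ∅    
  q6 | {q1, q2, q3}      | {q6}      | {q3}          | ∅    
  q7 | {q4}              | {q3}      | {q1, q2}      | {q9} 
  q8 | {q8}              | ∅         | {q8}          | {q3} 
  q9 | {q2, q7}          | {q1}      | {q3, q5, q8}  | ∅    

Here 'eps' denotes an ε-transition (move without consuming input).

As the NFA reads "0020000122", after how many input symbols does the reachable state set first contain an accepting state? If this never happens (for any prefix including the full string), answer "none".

Start in {q1}.
Read '0': q1→∅; now ∅.
The set is empty and remains empty for the remaining 9 symbols.
No reachable set along the way intersects F.

none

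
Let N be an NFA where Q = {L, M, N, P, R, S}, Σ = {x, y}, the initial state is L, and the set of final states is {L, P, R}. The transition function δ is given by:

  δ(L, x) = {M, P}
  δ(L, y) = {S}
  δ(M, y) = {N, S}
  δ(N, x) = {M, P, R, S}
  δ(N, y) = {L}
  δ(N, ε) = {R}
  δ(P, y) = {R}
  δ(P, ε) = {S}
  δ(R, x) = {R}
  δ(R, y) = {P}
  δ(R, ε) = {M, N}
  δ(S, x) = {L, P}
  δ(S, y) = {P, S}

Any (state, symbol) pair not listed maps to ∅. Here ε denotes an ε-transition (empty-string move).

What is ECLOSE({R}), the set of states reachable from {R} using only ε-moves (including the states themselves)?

{M, N, R}

Begin with {R}.
ε-move R → M; add M.
ε-move R → N; add N.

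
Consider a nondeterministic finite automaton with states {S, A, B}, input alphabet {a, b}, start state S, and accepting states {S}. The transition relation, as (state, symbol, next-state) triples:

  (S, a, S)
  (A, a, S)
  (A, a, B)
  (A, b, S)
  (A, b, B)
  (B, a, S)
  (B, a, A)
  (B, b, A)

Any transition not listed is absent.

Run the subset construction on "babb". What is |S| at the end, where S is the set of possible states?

0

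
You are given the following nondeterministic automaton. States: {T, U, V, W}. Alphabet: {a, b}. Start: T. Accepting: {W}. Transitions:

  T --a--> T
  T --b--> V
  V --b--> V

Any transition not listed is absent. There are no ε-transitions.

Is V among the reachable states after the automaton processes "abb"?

Yes

Start in {T}.
Read 'a': T→{T}; now {T}.
Read 'b': T→{V}; now {V}.
Read 'b': V→{V}; now {V}.
State V is in {V}.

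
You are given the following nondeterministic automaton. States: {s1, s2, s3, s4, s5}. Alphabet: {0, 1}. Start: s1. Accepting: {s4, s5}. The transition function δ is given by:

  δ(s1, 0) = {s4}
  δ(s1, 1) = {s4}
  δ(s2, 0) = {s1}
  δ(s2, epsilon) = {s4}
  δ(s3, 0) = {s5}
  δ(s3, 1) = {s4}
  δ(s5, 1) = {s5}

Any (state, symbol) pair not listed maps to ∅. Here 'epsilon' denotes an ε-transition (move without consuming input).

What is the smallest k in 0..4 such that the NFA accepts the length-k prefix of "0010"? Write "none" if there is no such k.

1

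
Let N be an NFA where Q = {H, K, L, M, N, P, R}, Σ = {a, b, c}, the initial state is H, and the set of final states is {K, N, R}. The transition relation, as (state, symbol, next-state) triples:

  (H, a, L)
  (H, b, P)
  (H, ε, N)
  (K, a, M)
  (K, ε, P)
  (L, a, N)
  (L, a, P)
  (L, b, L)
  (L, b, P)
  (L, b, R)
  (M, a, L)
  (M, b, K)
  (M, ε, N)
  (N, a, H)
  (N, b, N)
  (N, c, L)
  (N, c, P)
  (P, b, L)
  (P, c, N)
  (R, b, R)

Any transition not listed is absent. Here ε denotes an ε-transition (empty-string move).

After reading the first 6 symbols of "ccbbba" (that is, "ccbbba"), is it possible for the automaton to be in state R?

No

Start: ε-closure({H}) = {H, N}.
Read 'c': H→∅, N→{L, P}; now {L, P}.
Read 'c': L→∅, P→{N}; now {N}.
Read 'b': N→{N}; now {N}.
Read 'b': N→{N}; now {N}.
Read 'b': N→{N}; now {N}.
Read 'a': N→{H}; union {H}; ε-closure = {H, N}.
State R is not in {H, N}.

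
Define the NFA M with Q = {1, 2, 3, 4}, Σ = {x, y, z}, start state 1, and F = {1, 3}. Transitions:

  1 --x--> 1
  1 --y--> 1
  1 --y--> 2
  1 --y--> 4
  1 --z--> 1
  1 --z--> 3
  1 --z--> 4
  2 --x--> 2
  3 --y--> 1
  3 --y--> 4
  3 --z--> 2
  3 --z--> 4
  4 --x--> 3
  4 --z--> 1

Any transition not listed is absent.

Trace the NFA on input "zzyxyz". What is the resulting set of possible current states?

Start in {1}.
Read 'z': {1} → {1, 3, 4}.
Read 'z': {1, 3, 4} → {1, 2, 3, 4}.
Read 'y': {1, 2, 3, 4} → {1, 2, 4}.
Read 'x': {1, 2, 4} → {1, 2, 3}.
Read 'y': {1, 2, 3} → {1, 2, 4}.
Read 'z': {1, 2, 4} → {1, 3, 4}.

{1, 3, 4}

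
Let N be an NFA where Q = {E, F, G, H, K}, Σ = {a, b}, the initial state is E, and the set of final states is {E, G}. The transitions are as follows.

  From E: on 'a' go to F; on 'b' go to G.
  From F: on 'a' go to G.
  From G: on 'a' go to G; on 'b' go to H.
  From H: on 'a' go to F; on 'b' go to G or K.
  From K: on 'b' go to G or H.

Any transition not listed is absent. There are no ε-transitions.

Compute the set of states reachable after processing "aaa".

Start in {E}.
Read 'a': E→{F}; now {F}.
Read 'a': F→{G}; now {G}.
Read 'a': G→{G}; now {G}.

{G}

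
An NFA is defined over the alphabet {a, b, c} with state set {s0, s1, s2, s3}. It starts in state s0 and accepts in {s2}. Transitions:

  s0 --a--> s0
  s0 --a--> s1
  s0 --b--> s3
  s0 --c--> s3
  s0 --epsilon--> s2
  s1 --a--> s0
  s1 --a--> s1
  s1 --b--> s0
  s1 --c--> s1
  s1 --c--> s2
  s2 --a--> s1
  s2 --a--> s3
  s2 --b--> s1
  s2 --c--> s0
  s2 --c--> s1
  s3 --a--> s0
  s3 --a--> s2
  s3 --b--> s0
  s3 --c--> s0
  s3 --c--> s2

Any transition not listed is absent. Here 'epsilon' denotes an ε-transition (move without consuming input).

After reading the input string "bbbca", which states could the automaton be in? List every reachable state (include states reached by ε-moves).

{s0, s1, s2, s3}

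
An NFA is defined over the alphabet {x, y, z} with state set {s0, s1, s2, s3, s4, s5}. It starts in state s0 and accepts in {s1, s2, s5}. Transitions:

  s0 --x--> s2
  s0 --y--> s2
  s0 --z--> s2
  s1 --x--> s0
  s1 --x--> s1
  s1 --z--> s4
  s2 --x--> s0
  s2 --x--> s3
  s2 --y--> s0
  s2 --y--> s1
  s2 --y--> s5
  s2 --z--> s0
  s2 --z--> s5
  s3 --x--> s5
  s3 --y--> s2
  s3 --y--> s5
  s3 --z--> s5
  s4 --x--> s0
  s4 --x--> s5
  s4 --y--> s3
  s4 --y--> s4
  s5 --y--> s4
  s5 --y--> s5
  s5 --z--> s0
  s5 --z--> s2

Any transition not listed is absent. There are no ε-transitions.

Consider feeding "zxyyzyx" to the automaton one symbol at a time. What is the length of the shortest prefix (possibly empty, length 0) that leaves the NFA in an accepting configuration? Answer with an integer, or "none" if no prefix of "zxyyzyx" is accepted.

Start in {s0}.
Read 'z': {s0} → {s2}.
None of the earlier sets intersect F, but {s2} does.

1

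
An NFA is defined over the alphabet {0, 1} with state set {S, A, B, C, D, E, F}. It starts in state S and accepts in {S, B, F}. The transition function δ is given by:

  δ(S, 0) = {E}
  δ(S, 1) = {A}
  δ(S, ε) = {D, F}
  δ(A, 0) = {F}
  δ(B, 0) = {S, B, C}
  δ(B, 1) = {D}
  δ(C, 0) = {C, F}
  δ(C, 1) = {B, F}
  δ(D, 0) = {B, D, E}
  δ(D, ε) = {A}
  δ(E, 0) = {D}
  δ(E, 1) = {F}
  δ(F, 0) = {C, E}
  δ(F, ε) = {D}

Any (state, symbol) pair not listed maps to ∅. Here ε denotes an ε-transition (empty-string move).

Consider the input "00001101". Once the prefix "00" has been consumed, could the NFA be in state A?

Yes

Start: ε-closure({S}) = {S, A, D, F}.
Read '0': {S, A, D, F} → {A, B, C, D, E, F}.
Read '0': {A, B, C, D, E, F} → {S, A, B, C, D, E, F}.
State A is in {S, A, B, C, D, E, F}.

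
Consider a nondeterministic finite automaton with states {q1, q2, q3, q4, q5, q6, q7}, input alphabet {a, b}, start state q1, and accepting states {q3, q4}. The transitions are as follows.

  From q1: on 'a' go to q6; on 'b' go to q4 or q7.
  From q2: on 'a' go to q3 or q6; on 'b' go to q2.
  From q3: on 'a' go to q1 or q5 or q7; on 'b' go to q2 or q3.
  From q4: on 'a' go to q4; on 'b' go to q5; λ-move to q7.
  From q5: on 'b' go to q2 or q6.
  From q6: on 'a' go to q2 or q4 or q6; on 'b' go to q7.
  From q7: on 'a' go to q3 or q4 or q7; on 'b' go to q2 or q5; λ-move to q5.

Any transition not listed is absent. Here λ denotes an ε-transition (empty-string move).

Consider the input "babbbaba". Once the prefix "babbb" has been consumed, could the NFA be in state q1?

No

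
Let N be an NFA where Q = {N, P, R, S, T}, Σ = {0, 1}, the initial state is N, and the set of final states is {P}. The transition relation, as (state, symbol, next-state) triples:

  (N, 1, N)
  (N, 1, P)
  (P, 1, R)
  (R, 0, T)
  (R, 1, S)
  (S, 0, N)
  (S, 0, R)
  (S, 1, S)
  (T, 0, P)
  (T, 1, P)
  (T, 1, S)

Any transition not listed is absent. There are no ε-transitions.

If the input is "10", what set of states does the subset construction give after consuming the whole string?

Start in {N}.
Read '1': {N} → {N, P}.
Read '0': {N, P} → ∅.

∅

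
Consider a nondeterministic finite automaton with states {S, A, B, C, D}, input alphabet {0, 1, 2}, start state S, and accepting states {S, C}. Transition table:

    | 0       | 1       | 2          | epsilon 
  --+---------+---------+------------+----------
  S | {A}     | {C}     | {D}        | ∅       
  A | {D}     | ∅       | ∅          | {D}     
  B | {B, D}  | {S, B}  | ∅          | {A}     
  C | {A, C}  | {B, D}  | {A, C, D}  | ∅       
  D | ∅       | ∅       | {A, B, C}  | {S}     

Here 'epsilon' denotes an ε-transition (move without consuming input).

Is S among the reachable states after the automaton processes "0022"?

Yes

Start in {S}.
Read '0': S→{A}; union {A}; ε-closure = {S, A, D}.
Read '0': S→{A}, A→{D}, D→∅; union {A, D}; ε-closure = {S, A, D}.
Read '2': S→{D}, A→∅, D→{A, B, C}; union {A, B, C, D}; ε-closure = {S, A, B, C, D}.
Read '2': S→{D}, A→∅, B→∅, C→{A, C, D}, D→{A, B, C}; union {A, B, C, D}; ε-closure = {S, A, B, C, D}.
State S is in {S, A, B, C, D}.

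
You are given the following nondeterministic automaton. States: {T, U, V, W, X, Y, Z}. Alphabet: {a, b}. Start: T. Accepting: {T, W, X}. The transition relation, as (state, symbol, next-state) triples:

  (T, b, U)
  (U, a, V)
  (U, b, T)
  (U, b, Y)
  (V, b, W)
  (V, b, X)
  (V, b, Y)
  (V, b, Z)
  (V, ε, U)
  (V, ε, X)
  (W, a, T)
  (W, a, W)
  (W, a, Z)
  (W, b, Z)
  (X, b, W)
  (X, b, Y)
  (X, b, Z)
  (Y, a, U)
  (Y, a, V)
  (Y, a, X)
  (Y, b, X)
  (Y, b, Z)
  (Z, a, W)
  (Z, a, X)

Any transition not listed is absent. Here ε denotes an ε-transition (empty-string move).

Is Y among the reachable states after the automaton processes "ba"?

Start in {T}.
Read 'b': {T} → {U}.
Read 'a': {U} → {U, V, X}.
State Y is not in {U, V, X}.

No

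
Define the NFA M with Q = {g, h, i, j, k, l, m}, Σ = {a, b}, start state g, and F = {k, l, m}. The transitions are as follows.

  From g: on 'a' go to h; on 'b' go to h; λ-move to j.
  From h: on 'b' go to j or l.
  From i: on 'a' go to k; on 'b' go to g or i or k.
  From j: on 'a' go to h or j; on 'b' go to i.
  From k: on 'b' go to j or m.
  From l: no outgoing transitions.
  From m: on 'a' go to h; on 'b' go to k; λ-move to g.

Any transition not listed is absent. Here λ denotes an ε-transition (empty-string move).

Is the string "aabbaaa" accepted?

No

Start: ε-closure({g}) = {g, j}.
Read 'a': {g, j} → {h, j}.
Read 'a': {h, j} → {h, j}.
Read 'b': {h, j} → {i, j, l}.
Read 'b': {i, j, l} → {g, i, j, k}.
Read 'a': {g, i, j, k} → {h, j, k}.
Read 'a': {h, j, k} → {h, j}.
Read 'a': {h, j} → {h, j}.
The final set {h, j} contains no accepting state.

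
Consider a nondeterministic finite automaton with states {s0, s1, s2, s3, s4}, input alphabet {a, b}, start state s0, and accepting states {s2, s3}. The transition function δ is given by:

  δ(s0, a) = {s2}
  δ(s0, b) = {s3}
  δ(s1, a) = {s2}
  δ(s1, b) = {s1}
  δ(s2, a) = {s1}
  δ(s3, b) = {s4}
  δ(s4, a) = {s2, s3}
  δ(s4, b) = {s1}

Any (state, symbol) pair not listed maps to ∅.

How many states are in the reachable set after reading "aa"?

Start in {s0}.
Read 'a': {s0} → {s2}.
Read 'a': {s2} → {s1}.
That set has 1 state.

1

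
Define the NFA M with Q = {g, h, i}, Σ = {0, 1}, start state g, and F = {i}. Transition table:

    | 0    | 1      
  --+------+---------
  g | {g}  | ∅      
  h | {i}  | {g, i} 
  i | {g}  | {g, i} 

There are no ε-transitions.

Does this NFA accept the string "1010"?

No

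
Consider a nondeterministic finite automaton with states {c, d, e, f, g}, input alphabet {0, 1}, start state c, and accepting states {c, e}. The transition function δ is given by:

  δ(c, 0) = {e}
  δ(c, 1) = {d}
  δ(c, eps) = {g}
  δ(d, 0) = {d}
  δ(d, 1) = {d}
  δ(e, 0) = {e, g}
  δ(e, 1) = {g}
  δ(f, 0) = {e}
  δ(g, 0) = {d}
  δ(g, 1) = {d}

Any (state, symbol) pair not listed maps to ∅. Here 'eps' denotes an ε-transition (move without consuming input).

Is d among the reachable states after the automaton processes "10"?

Yes

Start: ε-closure({c}) = {c, g}.
Read '1': c→{d}, g→{d}; now {d}.
Read '0': d→{d}; now {d}.
State d is in {d}.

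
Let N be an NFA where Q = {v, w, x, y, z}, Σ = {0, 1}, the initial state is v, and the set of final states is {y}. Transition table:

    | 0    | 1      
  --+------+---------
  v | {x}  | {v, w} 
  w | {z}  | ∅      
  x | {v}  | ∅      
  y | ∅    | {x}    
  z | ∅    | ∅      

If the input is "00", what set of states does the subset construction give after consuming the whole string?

{v}

Start in {v}.
Read '0': {v} → {x}.
Read '0': {x} → {v}.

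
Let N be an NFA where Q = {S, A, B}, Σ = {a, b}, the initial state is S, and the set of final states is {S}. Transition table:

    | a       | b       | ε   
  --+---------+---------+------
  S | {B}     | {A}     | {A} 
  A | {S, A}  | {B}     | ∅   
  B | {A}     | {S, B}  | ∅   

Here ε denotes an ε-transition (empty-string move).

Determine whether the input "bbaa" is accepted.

Start: ε-closure({S}) = {S, A}.
Read 'b': S→{A}, A→{B}; now {A, B}.
Read 'b': A→{B}, B→{S, B}; union {S, B}; ε-closure = {S, A, B}.
Read 'a': S→{B}, A→{S, A}, B→{A}; now {S, A, B}.
Read 'a': S→{B}, A→{S, A}, B→{A}; now {S, A, B}.
The final set {S, A, B} contains the accepting state S.

Yes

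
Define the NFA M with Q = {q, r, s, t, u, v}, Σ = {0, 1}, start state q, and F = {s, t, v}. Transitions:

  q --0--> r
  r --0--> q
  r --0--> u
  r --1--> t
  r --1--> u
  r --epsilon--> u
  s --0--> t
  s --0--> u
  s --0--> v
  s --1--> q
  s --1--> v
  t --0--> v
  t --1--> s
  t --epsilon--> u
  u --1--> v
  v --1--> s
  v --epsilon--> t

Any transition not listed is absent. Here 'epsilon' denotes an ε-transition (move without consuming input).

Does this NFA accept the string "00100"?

Yes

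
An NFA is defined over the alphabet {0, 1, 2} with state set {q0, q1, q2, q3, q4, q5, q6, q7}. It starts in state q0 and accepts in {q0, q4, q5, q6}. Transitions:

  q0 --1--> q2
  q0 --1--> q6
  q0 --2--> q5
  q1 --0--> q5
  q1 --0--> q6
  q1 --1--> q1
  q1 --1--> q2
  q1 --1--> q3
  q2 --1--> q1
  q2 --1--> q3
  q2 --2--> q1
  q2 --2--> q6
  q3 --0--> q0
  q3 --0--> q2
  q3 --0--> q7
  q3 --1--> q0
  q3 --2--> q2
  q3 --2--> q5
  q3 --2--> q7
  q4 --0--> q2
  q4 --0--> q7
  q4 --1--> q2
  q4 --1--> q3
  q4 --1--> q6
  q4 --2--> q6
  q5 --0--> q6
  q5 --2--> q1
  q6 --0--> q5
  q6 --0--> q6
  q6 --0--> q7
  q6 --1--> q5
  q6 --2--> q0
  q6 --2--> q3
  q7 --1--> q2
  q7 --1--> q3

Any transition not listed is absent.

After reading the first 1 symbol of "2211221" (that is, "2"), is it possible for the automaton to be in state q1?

Start in {q0}.
Read '2': {q0} → {q5}.
State q1 is not in {q5}.

No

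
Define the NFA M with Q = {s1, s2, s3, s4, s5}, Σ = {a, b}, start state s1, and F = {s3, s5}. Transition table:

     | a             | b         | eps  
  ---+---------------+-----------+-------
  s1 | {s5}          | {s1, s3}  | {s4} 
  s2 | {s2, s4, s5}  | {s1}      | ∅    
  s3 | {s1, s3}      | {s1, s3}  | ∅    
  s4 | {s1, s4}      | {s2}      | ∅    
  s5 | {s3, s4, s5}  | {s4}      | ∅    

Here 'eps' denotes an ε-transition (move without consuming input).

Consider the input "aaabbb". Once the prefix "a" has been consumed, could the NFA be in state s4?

Start: ε-closure({s1}) = {s1, s4}.
Read 'a': {s1, s4} → {s1, s4, s5}.
State s4 is in {s1, s4, s5}.

Yes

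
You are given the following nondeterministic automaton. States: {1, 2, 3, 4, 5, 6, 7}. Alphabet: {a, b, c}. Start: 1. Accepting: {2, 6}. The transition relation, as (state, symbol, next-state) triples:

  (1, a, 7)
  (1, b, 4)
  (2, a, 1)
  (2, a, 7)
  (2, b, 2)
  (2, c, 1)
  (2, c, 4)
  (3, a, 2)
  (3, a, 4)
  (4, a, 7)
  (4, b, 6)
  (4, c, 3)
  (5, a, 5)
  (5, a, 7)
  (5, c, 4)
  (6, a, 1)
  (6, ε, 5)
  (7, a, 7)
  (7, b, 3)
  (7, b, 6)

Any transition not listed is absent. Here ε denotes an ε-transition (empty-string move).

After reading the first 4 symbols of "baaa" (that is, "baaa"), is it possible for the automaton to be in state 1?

No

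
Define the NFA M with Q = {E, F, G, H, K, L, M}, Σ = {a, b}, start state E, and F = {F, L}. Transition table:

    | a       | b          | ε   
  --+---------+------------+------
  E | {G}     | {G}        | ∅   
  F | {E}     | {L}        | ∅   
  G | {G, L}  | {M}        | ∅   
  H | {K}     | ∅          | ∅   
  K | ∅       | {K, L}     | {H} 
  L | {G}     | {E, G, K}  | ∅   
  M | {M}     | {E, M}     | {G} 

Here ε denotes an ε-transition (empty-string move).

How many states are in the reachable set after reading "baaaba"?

Start in {E}.
Read 'b': E→{G}; now {G}.
Read 'a': G→{G, L}; now {G, L}.
Read 'a': G→{G, L}, L→{G}; now {G, L}.
Read 'a': G→{G, L}, L→{G}; now {G, L}.
Read 'b': G→{M}, L→{E, G, K}; union {E, G, K, M}; ε-closure = {E, G, H, K, M}.
Read 'a': E→{G}, G→{G, L}, H→{K}, K→∅, M→{M}; union {G, K, L, M}; ε-closure = {G, H, K, L, M}.
That set has 5 states.

5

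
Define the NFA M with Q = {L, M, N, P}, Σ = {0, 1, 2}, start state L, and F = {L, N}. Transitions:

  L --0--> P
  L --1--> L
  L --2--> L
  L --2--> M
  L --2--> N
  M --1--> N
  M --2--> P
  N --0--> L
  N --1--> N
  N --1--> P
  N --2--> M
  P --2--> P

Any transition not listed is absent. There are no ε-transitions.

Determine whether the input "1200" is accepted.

Start in {L}.
Read '1': L→{L}; now {L}.
Read '2': L→{L, M, N}; now {L, M, N}.
Read '0': L→{P}, M→∅, N→{L}; now {L, P}.
Read '0': L→{P}, P→∅; now {P}.
The final set {P} contains no accepting state.

No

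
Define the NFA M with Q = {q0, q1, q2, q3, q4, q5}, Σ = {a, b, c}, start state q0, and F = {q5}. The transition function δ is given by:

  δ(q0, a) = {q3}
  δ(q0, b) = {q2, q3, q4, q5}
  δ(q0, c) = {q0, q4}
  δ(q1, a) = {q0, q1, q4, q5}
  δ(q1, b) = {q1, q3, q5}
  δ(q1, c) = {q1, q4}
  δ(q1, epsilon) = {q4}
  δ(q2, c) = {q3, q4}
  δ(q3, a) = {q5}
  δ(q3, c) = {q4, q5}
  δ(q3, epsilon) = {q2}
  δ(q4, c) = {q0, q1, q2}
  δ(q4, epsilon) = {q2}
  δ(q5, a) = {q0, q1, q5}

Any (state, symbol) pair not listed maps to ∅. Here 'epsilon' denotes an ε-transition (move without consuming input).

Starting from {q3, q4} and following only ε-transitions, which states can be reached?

{q2, q3, q4}

Begin with {q3, q4}.
ε-move q4 → q2; add q2.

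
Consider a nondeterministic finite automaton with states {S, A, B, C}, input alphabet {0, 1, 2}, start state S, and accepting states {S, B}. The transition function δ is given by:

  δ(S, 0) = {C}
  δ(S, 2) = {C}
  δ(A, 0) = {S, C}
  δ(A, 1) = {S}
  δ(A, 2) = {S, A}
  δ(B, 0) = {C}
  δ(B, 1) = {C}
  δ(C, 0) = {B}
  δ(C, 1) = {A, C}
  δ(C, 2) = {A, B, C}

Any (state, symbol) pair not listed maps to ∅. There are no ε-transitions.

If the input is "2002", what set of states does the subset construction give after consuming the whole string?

{A, B, C}

Start in {S}.
Read '2': S→{C}; now {C}.
Read '0': C→{B}; now {B}.
Read '0': B→{C}; now {C}.
Read '2': C→{A, B, C}; now {A, B, C}.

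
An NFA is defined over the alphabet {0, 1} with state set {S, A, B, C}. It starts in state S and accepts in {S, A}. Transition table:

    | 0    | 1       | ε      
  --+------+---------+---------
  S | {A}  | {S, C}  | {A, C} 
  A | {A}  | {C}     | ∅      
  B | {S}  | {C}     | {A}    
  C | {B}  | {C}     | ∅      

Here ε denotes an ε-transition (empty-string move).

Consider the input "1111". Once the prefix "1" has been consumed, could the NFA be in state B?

No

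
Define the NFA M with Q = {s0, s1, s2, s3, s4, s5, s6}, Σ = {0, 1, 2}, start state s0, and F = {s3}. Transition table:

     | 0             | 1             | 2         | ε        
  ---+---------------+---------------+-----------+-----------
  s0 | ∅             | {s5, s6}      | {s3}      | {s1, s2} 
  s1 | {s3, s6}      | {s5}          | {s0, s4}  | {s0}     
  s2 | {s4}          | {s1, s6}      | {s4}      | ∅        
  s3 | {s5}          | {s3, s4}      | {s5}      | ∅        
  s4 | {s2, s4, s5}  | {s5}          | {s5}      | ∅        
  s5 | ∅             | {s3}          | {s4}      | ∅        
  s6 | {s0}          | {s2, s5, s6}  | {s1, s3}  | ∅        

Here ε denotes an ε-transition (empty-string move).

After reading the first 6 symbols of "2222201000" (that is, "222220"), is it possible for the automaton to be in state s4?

Yes

Start: ε-closure({s0}) = {s0, s1, s2}.
Read '2': s0→{s3}, s1→{s0, s4}, s2→{s4}; union {s0, s3, s4}; ε-closure = {s0, s1, s2, s3, s4}.
Read '2': s0→{s3}, s1→{s0, s4}, s2→{s4}, s3→{s5}, s4→{s5}; union {s0, s3, s4, s5}; ε-closure = {s0, s1, s2, s3, s4, s5}.
Read '2': s0→{s3}, s1→{s0, s4}, s2→{s4}, s3→{s5}, s4→{s5}, s5→{s4}; union {s0, s3, s4, s5}; ε-closure = {s0, s1, s2, s3, s4, s5}.
Read '2': s0→{s3}, s1→{s0, s4}, s2→{s4}, s3→{s5}, s4→{s5}, s5→{s4}; union {s0, s3, s4, s5}; ε-closure = {s0, s1, s2, s3, s4, s5}.
Read '2': s0→{s3}, s1→{s0, s4}, s2→{s4}, s3→{s5}, s4→{s5}, s5→{s4}; union {s0, s3, s4, s5}; ε-closure = {s0, s1, s2, s3, s4, s5}.
Read '0': s0→∅, s1→{s3, s6}, s2→{s4}, s3→{s5}, s4→{s2, s4, s5}, s5→∅; now {s2, s3, s4, s5, s6}.
State s4 is in {s2, s3, s4, s5, s6}.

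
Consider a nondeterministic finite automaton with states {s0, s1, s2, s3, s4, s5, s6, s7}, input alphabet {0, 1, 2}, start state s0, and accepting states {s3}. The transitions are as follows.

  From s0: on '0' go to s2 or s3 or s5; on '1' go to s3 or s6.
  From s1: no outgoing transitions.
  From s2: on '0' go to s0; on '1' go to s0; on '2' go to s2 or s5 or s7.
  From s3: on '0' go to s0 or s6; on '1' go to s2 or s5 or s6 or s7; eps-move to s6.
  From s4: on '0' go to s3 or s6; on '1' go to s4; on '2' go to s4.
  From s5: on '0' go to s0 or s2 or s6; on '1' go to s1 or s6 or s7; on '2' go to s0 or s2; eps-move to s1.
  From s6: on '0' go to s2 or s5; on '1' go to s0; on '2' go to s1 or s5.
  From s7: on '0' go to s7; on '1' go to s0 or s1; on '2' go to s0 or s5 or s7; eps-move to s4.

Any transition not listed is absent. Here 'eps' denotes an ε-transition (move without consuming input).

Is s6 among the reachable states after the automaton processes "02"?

No

Start in {s0}.
Read '0': s0→{s2, s3, s5}; union {s2, s3, s5}; ε-closure = {s1, s2, s3, s5, s6}.
Read '2': s1→∅, s2→{s2, s5, s7}, s3→∅, s5→{s0, s2}, s6→{s1, s5}; union {s0, s1, s2, s5, s7}; ε-closure = {s0, s1, s2, s4, s5, s7}.
State s6 is not in {s0, s1, s2, s4, s5, s7}.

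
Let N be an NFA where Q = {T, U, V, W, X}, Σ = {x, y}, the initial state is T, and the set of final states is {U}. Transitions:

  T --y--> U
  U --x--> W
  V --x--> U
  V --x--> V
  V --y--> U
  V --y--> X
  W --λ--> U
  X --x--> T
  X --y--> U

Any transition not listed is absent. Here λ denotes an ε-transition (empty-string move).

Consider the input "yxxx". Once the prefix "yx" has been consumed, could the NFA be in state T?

Start in {T}.
Read 'y': {T} → {U}.
Read 'x': {U} → {U, W}.
State T is not in {U, W}.

No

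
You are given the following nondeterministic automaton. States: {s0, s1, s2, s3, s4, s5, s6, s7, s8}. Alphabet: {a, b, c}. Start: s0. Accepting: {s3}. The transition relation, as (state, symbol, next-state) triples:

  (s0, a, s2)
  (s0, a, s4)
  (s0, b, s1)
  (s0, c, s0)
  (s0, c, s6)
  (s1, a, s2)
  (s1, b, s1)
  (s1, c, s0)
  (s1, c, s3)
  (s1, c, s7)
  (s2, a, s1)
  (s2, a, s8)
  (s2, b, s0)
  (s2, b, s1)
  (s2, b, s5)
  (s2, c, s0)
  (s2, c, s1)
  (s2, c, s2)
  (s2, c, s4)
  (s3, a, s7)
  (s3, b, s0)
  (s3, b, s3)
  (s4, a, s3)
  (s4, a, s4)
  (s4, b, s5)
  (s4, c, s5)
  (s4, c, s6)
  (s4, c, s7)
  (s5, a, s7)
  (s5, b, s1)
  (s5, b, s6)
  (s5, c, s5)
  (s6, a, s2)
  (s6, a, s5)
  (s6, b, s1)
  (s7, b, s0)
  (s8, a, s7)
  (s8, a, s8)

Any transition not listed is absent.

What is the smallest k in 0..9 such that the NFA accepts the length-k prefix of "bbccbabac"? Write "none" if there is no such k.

Start in {s0}.
Read 'b': s0→{s1}; now {s1}.
Read 'b': s1→{s1}; now {s1}.
Read 'c': s1→{s0, s3, s7}; now {s0, s3, s7}.
None of the earlier sets intersect F, but {s0, s3, s7} does.

3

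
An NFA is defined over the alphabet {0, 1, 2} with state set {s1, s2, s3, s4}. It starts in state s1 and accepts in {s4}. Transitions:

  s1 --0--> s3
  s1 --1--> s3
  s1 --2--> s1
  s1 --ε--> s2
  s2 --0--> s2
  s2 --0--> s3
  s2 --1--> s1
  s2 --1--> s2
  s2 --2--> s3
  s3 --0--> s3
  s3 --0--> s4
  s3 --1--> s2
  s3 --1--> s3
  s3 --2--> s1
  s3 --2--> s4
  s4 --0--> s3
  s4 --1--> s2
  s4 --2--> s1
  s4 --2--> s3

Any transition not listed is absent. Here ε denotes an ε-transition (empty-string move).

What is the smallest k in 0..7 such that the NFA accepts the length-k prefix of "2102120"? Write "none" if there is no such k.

3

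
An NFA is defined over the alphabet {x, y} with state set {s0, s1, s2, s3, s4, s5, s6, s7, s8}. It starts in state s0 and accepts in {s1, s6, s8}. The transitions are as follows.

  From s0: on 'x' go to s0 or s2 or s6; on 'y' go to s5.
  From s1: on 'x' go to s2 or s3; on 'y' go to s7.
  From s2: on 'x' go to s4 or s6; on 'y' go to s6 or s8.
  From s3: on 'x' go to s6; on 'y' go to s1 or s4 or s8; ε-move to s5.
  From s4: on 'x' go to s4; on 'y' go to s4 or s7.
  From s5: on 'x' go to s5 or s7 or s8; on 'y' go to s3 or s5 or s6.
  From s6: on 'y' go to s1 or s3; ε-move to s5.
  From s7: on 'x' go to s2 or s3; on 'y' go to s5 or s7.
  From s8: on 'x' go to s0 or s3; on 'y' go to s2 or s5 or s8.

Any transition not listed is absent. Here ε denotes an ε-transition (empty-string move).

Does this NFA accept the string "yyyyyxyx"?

Start in {s0}.
Read 'y': s0→{s5}; now {s5}.
Read 'y': s5→{s3, s5, s6}; now {s3, s5, s6}.
Read 'y': s3→{s1, s4, s8}, s5→{s3, s5, s6}, s6→{s1, s3}; now {s1, s3, s4, s5, s6, s8}.
Read 'y': s1→{s7}, s3→{s1, s4, s8}, s4→{s4, s7}, s5→{s3, s5, s6}, s6→{s1, s3}, s8→{s2, s5, s8}; now {s1, s2, s3, s4, s5, s6, s7, s8}.
Read 'y': s1→{s7}, s2→{s6, s8}, s3→{s1, s4, s8}, s4→{s4, s7}, s5→{s3, s5, s6}, s6→{s1, s3}, s7→{s5, s7}, s8→{s2, s5, s8}; now {s1, s2, s3, s4, s5, s6, s7, s8}.
Read 'x': s1→{s2, s3}, s2→{s4, s6}, s3→{s6}, s4→{s4}, s5→{s5, s7, s8}, s6→∅, s7→{s2, s3}, s8→{s0, s3}; now {s0, s2, s3, s4, s5, s6, s7, s8}.
Read 'y': s0→{s5}, s2→{s6, s8}, s3→{s1, s4, s8}, s4→{s4, s7}, s5→{s3, s5, s6}, s6→{s1, s3}, s7→{s5, s7}, s8→{s2, s5, s8}; now {s1, s2, s3, s4, s5, s6, s7, s8}.
Read 'x': s1→{s2, s3}, s2→{s4, s6}, s3→{s6}, s4→{s4}, s5→{s5, s7, s8}, s6→∅, s7→{s2, s3}, s8→{s0, s3}; now {s0, s2, s3, s4, s5, s6, s7, s8}.
The final set {s0, s2, s3, s4, s5, s6, s7, s8} contains the accepting states s6, s8.

Yes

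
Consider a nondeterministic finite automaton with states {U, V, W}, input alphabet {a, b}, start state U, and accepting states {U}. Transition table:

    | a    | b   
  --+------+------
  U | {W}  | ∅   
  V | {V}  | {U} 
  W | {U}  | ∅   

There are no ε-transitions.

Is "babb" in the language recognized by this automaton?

Start in {U}.
Read 'b': {U} → ∅.
The set is empty and remains empty for the remaining 3 symbols.
The final set ∅ contains no accepting state.

No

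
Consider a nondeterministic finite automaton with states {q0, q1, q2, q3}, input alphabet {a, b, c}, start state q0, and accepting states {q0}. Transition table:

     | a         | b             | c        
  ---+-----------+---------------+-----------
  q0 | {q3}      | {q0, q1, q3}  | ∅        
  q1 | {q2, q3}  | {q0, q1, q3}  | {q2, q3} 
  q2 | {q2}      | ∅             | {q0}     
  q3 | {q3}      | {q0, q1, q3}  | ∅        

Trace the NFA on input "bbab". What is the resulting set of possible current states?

Start in {q0}.
Read 'b': {q0} → {q0, q1, q3}.
Read 'b': {q0, q1, q3} → {q0, q1, q3}.
Read 'a': {q0, q1, q3} → {q2, q3}.
Read 'b': {q2, q3} → {q0, q1, q3}.

{q0, q1, q3}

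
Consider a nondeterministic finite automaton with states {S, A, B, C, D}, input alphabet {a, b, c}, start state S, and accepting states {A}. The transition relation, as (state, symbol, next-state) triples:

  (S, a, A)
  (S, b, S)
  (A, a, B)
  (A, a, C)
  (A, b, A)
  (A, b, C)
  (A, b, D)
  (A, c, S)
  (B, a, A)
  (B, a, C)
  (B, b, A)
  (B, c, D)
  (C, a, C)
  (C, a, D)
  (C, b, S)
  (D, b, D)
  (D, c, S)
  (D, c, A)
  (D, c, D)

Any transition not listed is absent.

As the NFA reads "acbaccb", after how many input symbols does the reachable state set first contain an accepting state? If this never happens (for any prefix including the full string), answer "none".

Start in {S}.
Read 'a': {S} → {A}.
None of the earlier sets intersect F, but {A} does.

1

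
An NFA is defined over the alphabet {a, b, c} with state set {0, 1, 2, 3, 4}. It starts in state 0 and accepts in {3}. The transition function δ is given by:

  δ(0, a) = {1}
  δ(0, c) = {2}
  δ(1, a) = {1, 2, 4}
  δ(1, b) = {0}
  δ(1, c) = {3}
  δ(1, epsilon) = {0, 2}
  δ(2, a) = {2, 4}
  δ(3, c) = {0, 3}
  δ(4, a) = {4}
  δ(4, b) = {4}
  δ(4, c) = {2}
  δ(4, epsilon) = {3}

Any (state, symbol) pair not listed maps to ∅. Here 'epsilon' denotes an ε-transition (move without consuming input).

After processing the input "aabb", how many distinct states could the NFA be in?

Start in {0}.
Read 'a': 0→{1}; union {1}; ε-closure = {0, 1, 2}.
Read 'a': 0→{1}, 1→{1, 2, 4}, 2→{2, 4}; union {1, 2, 4}; ε-closure = {0, 1, 2, 3, 4}.
Read 'b': 0→∅, 1→{0}, 2→∅, 3→∅, 4→{4}; union {0, 4}; ε-closure = {0, 3, 4}.
Read 'b': 0→∅, 3→∅, 4→{4}; union {4}; ε-closure = {3, 4}.
That set has 2 states.

2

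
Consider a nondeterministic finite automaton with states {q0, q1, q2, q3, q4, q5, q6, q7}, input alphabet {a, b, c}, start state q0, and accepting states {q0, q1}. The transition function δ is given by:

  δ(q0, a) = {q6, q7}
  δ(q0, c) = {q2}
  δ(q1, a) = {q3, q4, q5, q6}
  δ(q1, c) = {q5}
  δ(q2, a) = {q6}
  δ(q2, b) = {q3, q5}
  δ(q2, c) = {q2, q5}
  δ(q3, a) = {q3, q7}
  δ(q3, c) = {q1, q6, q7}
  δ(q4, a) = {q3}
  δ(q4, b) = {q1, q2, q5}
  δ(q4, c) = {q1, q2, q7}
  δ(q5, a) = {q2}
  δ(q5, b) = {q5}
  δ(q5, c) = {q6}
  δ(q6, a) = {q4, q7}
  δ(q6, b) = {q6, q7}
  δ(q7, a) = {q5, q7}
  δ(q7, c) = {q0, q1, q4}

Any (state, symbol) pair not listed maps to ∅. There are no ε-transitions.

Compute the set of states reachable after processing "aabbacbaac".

Start in {q0}.
Read 'a': q0→{q6, q7}; now {q6, q7}.
Read 'a': q6→{q4, q7}, q7→{q5, q7}; now {q4, q5, q7}.
Read 'b': q4→{q1, q2, q5}, q5→{q5}, q7→∅; now {q1, q2, q5}.
Read 'b': q1→∅, q2→{q3, q5}, q5→{q5}; now {q3, q5}.
Read 'a': q3→{q3, q7}, q5→{q2}; now {q2, q3, q7}.
Read 'c': q2→{q2, q5}, q3→{q1, q6, q7}, q7→{q0, q1, q4}; now {q0, q1, q2, q4, q5, q6, q7}.
Read 'b': q0→∅, q1→∅, q2→{q3, q5}, q4→{q1, q2, q5}, q5→{q5}, q6→{q6, q7}, q7→∅; now {q1, q2, q3, q5, q6, q7}.
Read 'a': q1→{q3, q4, q5, q6}, q2→{q6}, q3→{q3, q7}, q5→{q2}, q6→{q4, q7}, q7→{q5, q7}; now {q2, q3, q4, q5, q6, q7}.
Read 'a': q2→{q6}, q3→{q3, q7}, q4→{q3}, q5→{q2}, q6→{q4, q7}, q7→{q5, q7}; now {q2, q3, q4, q5, q6, q7}.
Read 'c': q2→{q2, q5}, q3→{q1, q6, q7}, q4→{q1, q2, q7}, q5→{q6}, q6→∅, q7→{q0, q1, q4}; now {q0, q1, q2, q4, q5, q6, q7}.

{q0, q1, q2, q4, q5, q6, q7}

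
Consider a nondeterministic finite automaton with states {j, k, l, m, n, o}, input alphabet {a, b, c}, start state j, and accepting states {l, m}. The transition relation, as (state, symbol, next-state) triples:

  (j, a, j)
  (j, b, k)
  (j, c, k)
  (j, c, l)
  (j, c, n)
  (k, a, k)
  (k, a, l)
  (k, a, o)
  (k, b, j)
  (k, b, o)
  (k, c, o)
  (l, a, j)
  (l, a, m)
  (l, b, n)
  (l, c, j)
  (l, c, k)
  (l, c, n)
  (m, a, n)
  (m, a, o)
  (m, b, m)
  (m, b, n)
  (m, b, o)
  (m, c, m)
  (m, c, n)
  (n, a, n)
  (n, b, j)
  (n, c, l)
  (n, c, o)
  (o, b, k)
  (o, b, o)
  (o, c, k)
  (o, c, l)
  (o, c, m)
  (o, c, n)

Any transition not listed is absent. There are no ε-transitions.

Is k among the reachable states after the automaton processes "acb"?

Start in {j}.
Read 'a': j→{j}; now {j}.
Read 'c': j→{k, l, n}; now {k, l, n}.
Read 'b': k→{j, o}, l→{n}, n→{j}; now {j, n, o}.
State k is not in {j, n, o}.

No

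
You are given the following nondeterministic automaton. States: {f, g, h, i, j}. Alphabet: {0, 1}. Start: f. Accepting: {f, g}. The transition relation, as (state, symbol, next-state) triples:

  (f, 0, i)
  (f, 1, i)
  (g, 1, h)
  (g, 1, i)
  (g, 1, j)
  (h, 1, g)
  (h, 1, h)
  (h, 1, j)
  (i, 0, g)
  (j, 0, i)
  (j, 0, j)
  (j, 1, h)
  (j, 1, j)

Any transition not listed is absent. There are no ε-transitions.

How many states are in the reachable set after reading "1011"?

Start in {f}.
Read '1': f→{i}; now {i}.
Read '0': i→{g}; now {g}.
Read '1': g→{h, i, j}; now {h, i, j}.
Read '1': h→{g, h, j}, i→∅, j→{h, j}; now {g, h, j}.
That set has 3 states.

3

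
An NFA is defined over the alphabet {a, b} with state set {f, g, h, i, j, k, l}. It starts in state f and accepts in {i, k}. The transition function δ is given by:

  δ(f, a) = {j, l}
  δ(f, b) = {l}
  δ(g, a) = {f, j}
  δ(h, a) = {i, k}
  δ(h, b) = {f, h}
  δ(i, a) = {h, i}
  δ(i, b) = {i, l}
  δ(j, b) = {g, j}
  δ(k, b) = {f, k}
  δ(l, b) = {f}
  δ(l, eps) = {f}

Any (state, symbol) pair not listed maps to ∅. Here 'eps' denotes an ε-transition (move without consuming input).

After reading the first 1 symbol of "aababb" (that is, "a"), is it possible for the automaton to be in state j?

Yes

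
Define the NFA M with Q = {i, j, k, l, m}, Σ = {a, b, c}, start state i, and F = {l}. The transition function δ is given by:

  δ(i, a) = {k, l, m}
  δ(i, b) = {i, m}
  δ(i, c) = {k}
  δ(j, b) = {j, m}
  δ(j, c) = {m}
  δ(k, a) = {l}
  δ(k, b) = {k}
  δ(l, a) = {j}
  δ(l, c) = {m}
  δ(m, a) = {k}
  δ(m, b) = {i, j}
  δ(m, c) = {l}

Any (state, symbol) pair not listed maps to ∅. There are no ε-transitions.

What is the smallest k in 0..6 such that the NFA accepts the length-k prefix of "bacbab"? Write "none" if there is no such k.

2

Start in {i}.
Read 'b': i→{i, m}; now {i, m}.
Read 'a': i→{k, l, m}, m→{k}; now {k, l, m}.
None of the earlier sets intersect F, but {k, l, m} does.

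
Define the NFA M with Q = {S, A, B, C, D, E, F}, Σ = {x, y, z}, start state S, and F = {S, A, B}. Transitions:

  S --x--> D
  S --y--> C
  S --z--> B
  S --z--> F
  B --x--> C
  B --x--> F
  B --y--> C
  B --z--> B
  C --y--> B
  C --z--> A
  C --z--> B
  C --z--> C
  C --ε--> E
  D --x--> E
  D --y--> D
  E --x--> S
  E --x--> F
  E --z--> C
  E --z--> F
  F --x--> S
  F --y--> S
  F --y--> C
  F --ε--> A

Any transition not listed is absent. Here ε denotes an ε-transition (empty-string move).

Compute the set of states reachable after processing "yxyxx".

Start in {S}.
Read 'y': {S} → {C, E}.
Read 'x': {C, E} → {S, A, F}.
Read 'y': {S, A, F} → {S, C, E}.
Read 'x': {S, C, E} → {S, A, D, F}.
Read 'x': {S, A, D, F} → {S, D, E}.

{S, D, E}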